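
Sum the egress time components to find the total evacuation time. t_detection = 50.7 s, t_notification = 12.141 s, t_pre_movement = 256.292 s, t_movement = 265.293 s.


Total = 50.7 + 12.141 + 256.292 + 265.293 = 584.426 s

584.426 s


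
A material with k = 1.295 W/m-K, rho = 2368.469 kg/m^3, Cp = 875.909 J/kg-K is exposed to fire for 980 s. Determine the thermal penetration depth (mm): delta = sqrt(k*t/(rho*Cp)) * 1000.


alpha = 1.295 / (2368.469 * 875.909) = 6.2423e-07 m^2/s
alpha * t = 0.00061174
delta = sqrt(0.00061174) * 1000 = 24.733 mm

24.733 mm


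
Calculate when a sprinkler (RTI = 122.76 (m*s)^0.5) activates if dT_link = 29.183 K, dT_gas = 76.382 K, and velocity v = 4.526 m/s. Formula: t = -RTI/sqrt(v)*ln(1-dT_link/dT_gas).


dT_link/dT_gas = 0.38207
ln(1 - 0.38207) = -0.48137
t = -122.76 / sqrt(4.526) * -0.48137 = 27.777 s

27.777 s


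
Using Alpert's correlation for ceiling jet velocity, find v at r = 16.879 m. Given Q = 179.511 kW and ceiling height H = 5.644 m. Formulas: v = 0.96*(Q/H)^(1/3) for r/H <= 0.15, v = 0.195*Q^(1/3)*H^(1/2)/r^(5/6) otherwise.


r/H = 16.879 / 5.644 = 2.9906
r/H > 0.15, so v = 0.195*Q^(1/3)*H^(1/2)/r^(5/6)
Q^(1/3) = 5.6411
H^(1/2) = 2.3757
r^(5/6) = 10.539
v = 0.195 * 5.6411 * 2.3757 / 10.539 = 0.24797 m/s

0.24797 m/s


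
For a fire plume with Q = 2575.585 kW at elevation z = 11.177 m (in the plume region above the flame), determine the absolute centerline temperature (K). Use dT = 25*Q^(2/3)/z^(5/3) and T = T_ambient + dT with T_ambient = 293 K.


Q^(2/3) = 187.90
z^(5/3) = 55.874
dT = 25 * 187.90 / 55.874 = 84.071 K
T = 293 + 84.071 = 377.07 K

377.07 K


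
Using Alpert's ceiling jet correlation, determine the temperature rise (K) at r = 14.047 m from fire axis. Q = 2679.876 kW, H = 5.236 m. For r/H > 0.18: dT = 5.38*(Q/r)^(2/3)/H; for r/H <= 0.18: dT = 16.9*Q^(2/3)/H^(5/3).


r/H = 14.047 / 5.236 = 2.6828
r/H > 0.18, so dT = 5.38*(Q/r)^(2/3)/H
Q/r = 190.78
(Q/r)^(2/3) = 33.140
dT = 5.38 * 33.140 / 5.236 = 34.052 K

34.052 K


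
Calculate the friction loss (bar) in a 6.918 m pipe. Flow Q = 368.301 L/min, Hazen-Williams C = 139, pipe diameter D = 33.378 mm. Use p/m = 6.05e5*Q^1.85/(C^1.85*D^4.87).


Q^1.85 = 55908
C^1.85 = 9216.7
D^4.87 = 2.6257e+07
p/m = 0.13977 bar/m
p_total = 0.13977 * 6.918 = 0.96690 bar

0.96690 bar


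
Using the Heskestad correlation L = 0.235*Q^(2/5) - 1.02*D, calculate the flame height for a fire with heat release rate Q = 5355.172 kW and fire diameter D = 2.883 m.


Q^(2/5) = 31.011
0.235 * Q^(2/5) = 7.2875
1.02 * D = 2.9407
L = 4.3468 m

4.3468 m


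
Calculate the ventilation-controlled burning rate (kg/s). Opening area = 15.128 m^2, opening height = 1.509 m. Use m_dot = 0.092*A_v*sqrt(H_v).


sqrt(H_v) = 1.2284
m_dot = 0.092 * 15.128 * 1.2284 = 1.7097 kg/s

1.7097 kg/s


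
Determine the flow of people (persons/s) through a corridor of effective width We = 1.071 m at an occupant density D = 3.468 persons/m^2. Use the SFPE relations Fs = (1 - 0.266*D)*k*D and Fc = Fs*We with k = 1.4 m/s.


1 - 0.266*D = 1 - 0.266*3.468 = 0.077512
Fs = 0.077512 * 1.4 * 3.468 = 0.37634 persons/(s*m)
Fc = 0.37634 * 1.071 = 0.40306 persons/s

0.40306 persons/s


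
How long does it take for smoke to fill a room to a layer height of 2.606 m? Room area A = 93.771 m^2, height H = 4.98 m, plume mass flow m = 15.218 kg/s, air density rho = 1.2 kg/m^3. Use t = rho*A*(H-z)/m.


H - z = 2.374 m
t = 1.2 * 93.771 * 2.374 / 15.218 = 17.554 s

17.554 s


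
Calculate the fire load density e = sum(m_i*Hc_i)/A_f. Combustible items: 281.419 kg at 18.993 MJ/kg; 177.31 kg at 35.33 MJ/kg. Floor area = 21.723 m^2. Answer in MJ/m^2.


Total energy = 281.419*18.993 + 177.31*35.33
= 5344.991 + 6264.362
= 11609.35 MJ
e = 11609.35 / 21.723 = 534.43 MJ/m^2

534.43 MJ/m^2


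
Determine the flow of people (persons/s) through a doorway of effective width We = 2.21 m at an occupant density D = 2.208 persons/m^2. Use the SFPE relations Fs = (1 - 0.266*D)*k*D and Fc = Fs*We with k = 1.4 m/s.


1 - 0.266*D = 1 - 0.266*2.208 = 0.41267
Fs = 0.41267 * 1.4 * 2.208 = 1.2757 persons/(s*m)
Fc = 1.2757 * 2.21 = 2.8192 persons/s

2.8192 persons/s


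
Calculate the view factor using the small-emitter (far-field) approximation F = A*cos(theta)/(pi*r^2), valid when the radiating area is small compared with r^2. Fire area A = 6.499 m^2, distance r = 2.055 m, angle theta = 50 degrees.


cos(50 deg) = 0.64279
pi*r^2 = 13.267
F = 6.499 * 0.64279 / 13.267 = 0.31488

0.31488


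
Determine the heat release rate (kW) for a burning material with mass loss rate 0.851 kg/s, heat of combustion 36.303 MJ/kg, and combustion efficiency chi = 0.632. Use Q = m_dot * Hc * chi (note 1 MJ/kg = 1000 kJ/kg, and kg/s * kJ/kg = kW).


Hc = 36.303 MJ/kg = 36.303 * 1000 kJ/kg = 36303 kJ/kg
Q = 0.851 kg/s * 36303 kJ/kg * 0.632 = 19525 kW

19525 kW


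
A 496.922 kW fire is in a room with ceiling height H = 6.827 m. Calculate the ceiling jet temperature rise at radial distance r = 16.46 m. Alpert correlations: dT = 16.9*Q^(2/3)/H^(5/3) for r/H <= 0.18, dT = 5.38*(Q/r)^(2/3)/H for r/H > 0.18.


r/H = 16.46 / 6.827 = 2.4110
r/H > 0.18, so dT = 5.38*(Q/r)^(2/3)/H
Q/r = 30.190
(Q/r)^(2/3) = 9.6955
dT = 5.38 * 9.6955 / 6.827 = 7.6406 K

7.6406 K


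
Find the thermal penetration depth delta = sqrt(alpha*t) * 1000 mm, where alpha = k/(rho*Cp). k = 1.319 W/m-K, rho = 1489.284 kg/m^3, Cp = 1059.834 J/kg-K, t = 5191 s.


alpha = 1.319 / (1489.284 * 1059.834) = 8.3566e-07 m^2/s
alpha * t = 0.0043379
delta = sqrt(0.0043379) * 1000 = 65.863 mm

65.863 mm


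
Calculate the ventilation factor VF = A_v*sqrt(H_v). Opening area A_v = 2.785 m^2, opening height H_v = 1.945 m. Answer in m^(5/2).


sqrt(H_v) = 1.3946
VF = 2.785 * 1.3946 = 3.8841 m^(5/2)

3.8841 m^(5/2)


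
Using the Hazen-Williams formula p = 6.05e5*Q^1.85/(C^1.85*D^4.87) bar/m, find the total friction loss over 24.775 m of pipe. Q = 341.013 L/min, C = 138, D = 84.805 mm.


Q^1.85 = 48487
C^1.85 = 9094.4
D^4.87 = 2.4627e+09
p/m = 0.0013098 bar/m
p_total = 0.0013098 * 24.775 = 0.032449 bar

0.032449 bar


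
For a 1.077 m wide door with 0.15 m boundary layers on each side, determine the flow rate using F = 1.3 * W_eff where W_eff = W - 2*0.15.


W_eff = 1.077 - 0.30 = 0.777 m
F = 1.3 * 0.777 = 1.0101 persons/s

1.0101 persons/s


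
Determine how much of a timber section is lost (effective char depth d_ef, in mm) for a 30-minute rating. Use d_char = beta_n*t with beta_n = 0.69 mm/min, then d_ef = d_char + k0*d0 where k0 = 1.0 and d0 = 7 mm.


d_char = 0.69 * 30 = 20.7 mm
d_ef = 20.7 + 1.0*7 = 27.7 mm

27.7 mm


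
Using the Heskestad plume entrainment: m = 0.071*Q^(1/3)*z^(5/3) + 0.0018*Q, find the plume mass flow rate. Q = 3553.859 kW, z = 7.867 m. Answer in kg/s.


Q^(1/3) = 15.260
z^(5/3) = 31.118
First term = 0.071 * 15.260 * 31.118 = 33.716
Second term = 0.0018 * 3553.859 = 6.3969
m = 40.113 kg/s

40.113 kg/s


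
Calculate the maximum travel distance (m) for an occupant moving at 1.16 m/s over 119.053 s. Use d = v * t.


d = 1.16 * 119.053 = 138.10 m

138.10 m


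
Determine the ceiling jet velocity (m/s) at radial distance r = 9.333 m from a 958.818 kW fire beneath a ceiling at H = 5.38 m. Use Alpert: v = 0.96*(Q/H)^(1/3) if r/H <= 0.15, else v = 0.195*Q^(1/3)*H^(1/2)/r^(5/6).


r/H = 9.333 / 5.38 = 1.7348
r/H > 0.15, so v = 0.195*Q^(1/3)*H^(1/2)/r^(5/6)
Q^(1/3) = 9.8608
H^(1/2) = 2.3195
r^(5/6) = 6.4321
v = 0.195 * 9.8608 * 2.3195 / 6.4321 = 0.69340 m/s

0.69340 m/s


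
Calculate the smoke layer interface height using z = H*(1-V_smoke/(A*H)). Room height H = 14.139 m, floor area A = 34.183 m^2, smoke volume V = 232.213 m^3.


V/(A*H) = 0.48046
1 - 0.48046 = 0.51954
z = 14.139 * 0.51954 = 7.3458 m

7.3458 m


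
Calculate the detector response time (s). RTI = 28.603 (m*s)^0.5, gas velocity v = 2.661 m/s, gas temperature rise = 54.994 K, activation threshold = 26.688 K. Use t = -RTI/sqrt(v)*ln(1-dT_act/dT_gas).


dT_act/dT_gas = 0.48529
ln(1 - 0.48529) = -0.66415
t = -28.603 / sqrt(2.661) * -0.66415 = 11.645 s

11.645 s


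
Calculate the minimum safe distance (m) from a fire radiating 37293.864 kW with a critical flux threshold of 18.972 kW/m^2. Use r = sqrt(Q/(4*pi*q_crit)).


4*pi*q_crit = 238.41
Q/(4*pi*q_crit) = 156.43
r = sqrt(156.43) = 12.507 m

12.507 m


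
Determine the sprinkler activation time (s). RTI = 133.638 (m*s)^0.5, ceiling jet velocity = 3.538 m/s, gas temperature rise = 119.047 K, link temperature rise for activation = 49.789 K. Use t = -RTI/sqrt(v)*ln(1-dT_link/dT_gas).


dT_link/dT_gas = 0.41823
ln(1 - 0.41823) = -0.54168
t = -133.638 / sqrt(3.538) * -0.54168 = 38.485 s

38.485 s


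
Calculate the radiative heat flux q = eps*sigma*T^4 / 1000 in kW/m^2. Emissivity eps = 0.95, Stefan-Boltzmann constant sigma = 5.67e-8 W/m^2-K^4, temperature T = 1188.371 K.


T^4 = 1.9944e+12
q = 0.95 * 5.67e-8 * 1.9944e+12 / 1000 = 107.43 kW/m^2

107.43 kW/m^2


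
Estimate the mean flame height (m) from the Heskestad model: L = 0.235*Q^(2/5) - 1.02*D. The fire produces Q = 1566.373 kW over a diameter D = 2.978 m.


Q^(2/5) = 18.965
0.235 * Q^(2/5) = 4.4568
1.02 * D = 3.0376
L = 1.4193 m

1.4193 m


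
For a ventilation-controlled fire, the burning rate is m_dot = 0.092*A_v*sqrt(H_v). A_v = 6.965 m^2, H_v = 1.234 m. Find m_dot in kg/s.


sqrt(H_v) = 1.1109
m_dot = 0.092 * 6.965 * 1.1109 = 0.71181 kg/s

0.71181 kg/s


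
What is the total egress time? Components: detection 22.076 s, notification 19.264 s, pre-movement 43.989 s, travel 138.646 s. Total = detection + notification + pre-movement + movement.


Total = 22.076 + 19.264 + 43.989 + 138.646 = 223.975 s

223.975 s


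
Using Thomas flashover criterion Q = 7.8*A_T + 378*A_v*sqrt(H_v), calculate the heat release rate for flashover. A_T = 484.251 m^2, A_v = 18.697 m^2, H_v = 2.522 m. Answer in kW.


7.8*A_T = 3777.2
sqrt(H_v) = 1.5881
378*A_v*sqrt(H_v) = 11224
Q = 3777.2 + 11224 = 15001 kW

15001 kW


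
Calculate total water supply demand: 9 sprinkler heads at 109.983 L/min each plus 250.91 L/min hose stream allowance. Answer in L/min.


Sprinkler demand = 9 * 109.983 = 989.847 L/min
Total = 989.847 + 250.91 = 1240.757 L/min

1240.757 L/min


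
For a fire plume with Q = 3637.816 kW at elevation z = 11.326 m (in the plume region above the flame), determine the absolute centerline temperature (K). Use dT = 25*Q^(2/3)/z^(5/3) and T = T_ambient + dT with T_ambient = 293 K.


Q^(2/3) = 236.53
z^(5/3) = 57.121
dT = 25 * 236.53 / 57.121 = 103.52 K
T = 293 + 103.52 = 396.52 K

396.52 K


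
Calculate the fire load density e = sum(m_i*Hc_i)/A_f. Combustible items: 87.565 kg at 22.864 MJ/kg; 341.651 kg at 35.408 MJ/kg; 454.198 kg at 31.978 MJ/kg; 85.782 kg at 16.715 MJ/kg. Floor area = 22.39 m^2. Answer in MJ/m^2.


Total energy = 87.565*22.864 + 341.651*35.408 + 454.198*31.978 + 85.782*16.715
= 2002.086 + 12097.18 + 14524.34 + 1433.846
= 30057.45 MJ
e = 30057.45 / 22.39 = 1342.4 MJ/m^2

1342.4 MJ/m^2


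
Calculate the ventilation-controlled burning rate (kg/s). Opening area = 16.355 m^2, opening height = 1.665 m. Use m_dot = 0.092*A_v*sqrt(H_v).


sqrt(H_v) = 1.2903
m_dot = 0.092 * 16.355 * 1.2903 = 1.9415 kg/s

1.9415 kg/s


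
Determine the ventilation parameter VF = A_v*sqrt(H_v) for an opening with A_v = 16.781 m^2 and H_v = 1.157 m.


sqrt(H_v) = 1.0756
VF = 16.781 * 1.0756 = 18.050 m^(5/2)

18.050 m^(5/2)


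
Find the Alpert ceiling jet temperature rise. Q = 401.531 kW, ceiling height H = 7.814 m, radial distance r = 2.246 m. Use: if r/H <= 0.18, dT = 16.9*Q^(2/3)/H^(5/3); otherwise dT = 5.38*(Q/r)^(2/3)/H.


r/H = 2.246 / 7.814 = 0.28743
r/H > 0.18, so dT = 5.38*(Q/r)^(2/3)/H
Q/r = 178.78
(Q/r)^(2/3) = 31.735
dT = 5.38 * 31.735 / 7.814 = 21.850 K

21.850 K


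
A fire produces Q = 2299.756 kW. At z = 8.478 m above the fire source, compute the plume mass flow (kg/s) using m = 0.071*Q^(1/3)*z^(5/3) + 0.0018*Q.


Q^(1/3) = 13.200
z^(5/3) = 35.250
First term = 0.071 * 13.200 * 35.250 = 33.035
Second term = 0.0018 * 2299.756 = 4.1396
m = 37.175 kg/s

37.175 kg/s


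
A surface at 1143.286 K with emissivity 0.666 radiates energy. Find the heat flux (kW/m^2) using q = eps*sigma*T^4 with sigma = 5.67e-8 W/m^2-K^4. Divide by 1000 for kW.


T^4 = 1.7085e+12
q = 0.666 * 5.67e-8 * 1.7085e+12 / 1000 = 64.517 kW/m^2

64.517 kW/m^2


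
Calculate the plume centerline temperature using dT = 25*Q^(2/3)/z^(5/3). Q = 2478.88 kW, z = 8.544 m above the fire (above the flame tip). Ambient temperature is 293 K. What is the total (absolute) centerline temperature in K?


Q^(2/3) = 183.16
z^(5/3) = 35.708
dT = 25 * 183.16 / 35.708 = 128.24 K
T = 293 + 128.24 = 421.24 K

421.24 K


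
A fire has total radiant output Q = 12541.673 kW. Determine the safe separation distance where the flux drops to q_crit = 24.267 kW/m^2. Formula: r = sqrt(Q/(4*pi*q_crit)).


4*pi*q_crit = 304.95
Q/(4*pi*q_crit) = 41.127
r = sqrt(41.127) = 6.4131 m

6.4131 m


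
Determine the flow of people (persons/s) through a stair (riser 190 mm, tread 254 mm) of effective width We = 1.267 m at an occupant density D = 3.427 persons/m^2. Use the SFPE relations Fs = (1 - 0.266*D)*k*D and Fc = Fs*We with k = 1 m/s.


1 - 0.266*D = 1 - 0.266*3.427 = 0.088418
Fs = 0.088418 * 1 * 3.427 = 0.30301 persons/(s*m)
Fc = 0.30301 * 1.267 = 0.38391 persons/s

0.38391 persons/s


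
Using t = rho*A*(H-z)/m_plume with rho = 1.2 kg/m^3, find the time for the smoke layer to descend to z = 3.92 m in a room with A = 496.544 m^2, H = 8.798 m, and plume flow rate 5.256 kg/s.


H - z = 4.878 m
t = 1.2 * 496.544 * 4.878 / 5.256 = 553.00 s

553.00 s


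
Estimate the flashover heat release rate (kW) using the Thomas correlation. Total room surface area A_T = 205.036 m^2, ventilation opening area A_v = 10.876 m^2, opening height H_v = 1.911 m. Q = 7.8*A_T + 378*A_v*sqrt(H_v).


7.8*A_T = 1599.3
sqrt(H_v) = 1.3824
378*A_v*sqrt(H_v) = 5683.2
Q = 1599.3 + 5683.2 = 7282.5 kW

7282.5 kW


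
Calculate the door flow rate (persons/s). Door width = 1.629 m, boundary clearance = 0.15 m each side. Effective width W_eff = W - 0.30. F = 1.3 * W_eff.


W_eff = 1.629 - 0.30 = 1.329 m
F = 1.3 * 1.329 = 1.7277 persons/s

1.7277 persons/s


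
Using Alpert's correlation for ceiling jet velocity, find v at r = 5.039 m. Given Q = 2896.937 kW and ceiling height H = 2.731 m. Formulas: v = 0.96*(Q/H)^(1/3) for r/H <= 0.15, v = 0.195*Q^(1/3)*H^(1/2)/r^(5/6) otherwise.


r/H = 5.039 / 2.731 = 1.8451
r/H > 0.15, so v = 0.195*Q^(1/3)*H^(1/2)/r^(5/6)
Q^(1/3) = 14.255
H^(1/2) = 1.6526
r^(5/6) = 3.8485
v = 0.195 * 14.255 * 1.6526 / 3.8485 = 1.1937 m/s

1.1937 m/s


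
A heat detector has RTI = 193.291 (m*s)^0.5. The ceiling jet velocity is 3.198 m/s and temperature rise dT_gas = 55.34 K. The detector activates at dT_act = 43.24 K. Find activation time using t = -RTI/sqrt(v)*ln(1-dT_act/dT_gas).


dT_act/dT_gas = 0.78135
ln(1 - 0.78135) = -1.5203
t = -193.291 / sqrt(3.198) * -1.5203 = 164.32 s

164.32 s


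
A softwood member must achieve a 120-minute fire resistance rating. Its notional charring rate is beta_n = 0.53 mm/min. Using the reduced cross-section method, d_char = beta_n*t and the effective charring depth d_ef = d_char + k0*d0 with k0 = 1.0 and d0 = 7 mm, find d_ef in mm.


d_char = 0.53 * 120 = 63.6 mm
d_ef = 63.6 + 1.0*7 = 70.6 mm

70.6 mm


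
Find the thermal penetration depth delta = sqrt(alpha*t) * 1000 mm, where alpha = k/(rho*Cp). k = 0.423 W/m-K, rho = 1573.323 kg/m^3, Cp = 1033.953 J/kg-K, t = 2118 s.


alpha = 0.423 / (1573.323 * 1033.953) = 2.6003e-07 m^2/s
alpha * t = 0.00055074
delta = sqrt(0.00055074) * 1000 = 23.468 mm

23.468 mm


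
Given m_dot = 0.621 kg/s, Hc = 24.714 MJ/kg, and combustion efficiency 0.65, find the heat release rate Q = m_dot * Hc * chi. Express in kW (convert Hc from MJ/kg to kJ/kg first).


Hc = 24.714 MJ/kg = 24.714 * 1000 kJ/kg = 24714 kJ/kg
Q = 0.621 kg/s * 24714 kJ/kg * 0.65 = 9975.8 kW

9975.8 kW


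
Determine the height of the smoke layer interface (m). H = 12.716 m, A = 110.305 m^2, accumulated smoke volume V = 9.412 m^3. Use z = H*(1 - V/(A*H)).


V/(A*H) = 0.0067102
1 - 0.0067102 = 0.99329
z = 12.716 * 0.99329 = 12.631 m

12.631 m


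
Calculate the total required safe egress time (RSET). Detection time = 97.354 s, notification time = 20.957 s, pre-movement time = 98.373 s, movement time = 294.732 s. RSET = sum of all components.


Total = 97.354 + 20.957 + 98.373 + 294.732 = 511.416 s

511.416 s


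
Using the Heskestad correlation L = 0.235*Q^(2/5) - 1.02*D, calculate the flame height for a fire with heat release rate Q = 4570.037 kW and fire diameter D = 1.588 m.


Q^(2/5) = 29.105
0.235 * Q^(2/5) = 6.8397
1.02 * D = 1.6198
L = 5.2199 m

5.2199 m


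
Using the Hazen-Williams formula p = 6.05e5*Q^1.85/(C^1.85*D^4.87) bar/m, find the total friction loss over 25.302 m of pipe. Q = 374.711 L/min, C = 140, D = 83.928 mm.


Q^1.85 = 57722
C^1.85 = 9339.8
D^4.87 = 2.3411e+09
p/m = 0.0015971 bar/m
p_total = 0.0015971 * 25.302 = 0.040410 bar

0.040410 bar


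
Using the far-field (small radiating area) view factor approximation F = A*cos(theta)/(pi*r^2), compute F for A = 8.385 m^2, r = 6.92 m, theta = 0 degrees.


cos(0 deg) = 1
pi*r^2 = 150.44
F = 8.385 * 1 / 150.44 = 0.055737

0.055737


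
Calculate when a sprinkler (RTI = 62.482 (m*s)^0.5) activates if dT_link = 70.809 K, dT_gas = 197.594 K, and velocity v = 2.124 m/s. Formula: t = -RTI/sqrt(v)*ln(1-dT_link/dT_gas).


dT_link/dT_gas = 0.35836
ln(1 - 0.35836) = -0.44372
t = -62.482 / sqrt(2.124) * -0.44372 = 19.023 s

19.023 s


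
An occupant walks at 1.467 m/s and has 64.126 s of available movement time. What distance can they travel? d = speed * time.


d = 1.467 * 64.126 = 94.073 m

94.073 m


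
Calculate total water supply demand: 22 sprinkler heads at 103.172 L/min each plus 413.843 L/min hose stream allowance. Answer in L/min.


Sprinkler demand = 22 * 103.172 = 2269.784 L/min
Total = 2269.784 + 413.843 = 2683.627 L/min

2683.627 L/min


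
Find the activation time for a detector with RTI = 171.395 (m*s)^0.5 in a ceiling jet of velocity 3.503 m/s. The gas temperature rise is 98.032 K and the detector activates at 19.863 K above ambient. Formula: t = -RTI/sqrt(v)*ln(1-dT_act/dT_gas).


dT_act/dT_gas = 0.20262
ln(1 - 0.20262) = -0.22642
t = -171.395 / sqrt(3.503) * -0.22642 = 20.735 s

20.735 s


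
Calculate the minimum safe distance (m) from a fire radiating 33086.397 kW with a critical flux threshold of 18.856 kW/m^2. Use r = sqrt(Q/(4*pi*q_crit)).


4*pi*q_crit = 236.95
Q/(4*pi*q_crit) = 139.63
r = sqrt(139.63) = 11.817 m

11.817 m


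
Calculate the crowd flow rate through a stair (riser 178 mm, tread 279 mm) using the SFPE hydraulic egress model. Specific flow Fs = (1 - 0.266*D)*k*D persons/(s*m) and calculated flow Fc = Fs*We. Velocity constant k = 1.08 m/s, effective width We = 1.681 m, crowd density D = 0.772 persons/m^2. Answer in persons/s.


1 - 0.266*D = 1 - 0.266*0.772 = 0.79465
Fs = 0.79465 * 1.08 * 0.772 = 0.66255 persons/(s*m)
Fc = 0.66255 * 1.681 = 1.1137 persons/s

1.1137 persons/s


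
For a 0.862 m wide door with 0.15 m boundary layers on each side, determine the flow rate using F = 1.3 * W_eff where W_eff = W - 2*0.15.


W_eff = 0.862 - 0.30 = 0.562 m
F = 1.3 * 0.562 = 0.73060 persons/s

0.73060 persons/s


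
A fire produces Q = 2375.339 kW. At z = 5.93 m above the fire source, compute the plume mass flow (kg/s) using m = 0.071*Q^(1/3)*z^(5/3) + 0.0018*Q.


Q^(1/3) = 13.343
z^(5/3) = 19.428
First term = 0.071 * 13.343 * 19.428 = 18.405
Second term = 0.0018 * 2375.339 = 4.2756
m = 22.680 kg/s

22.680 kg/s


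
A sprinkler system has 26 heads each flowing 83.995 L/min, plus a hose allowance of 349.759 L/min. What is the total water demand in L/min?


Sprinkler demand = 26 * 83.995 = 2183.87 L/min
Total = 2183.87 + 349.759 = 2533.629 L/min

2533.629 L/min


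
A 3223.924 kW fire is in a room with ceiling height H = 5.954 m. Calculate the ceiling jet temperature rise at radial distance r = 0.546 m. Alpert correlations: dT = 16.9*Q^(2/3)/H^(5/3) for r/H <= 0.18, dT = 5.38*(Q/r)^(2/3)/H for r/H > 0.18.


r/H = 0.546 / 5.954 = 0.091703
r/H <= 0.18, so dT = 16.9*Q^(2/3)/H^(5/3)
Q^(2/3) = 218.23
H^(5/3) = 19.559
dT = 16.9 * 218.23 / 19.559 = 188.57 K

188.57 K


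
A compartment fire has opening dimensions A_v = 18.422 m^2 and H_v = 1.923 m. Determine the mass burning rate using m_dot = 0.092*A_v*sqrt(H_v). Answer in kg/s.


sqrt(H_v) = 1.3867
m_dot = 0.092 * 18.422 * 1.3867 = 2.3503 kg/s

2.3503 kg/s


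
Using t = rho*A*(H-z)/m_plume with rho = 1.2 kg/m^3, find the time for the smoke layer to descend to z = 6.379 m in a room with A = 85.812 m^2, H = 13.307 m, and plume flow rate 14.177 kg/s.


H - z = 6.928 m
t = 1.2 * 85.812 * 6.928 / 14.177 = 50.321 s

50.321 s


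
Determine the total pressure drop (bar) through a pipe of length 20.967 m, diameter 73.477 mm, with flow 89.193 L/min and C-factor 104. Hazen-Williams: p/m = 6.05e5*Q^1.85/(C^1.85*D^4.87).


Q^1.85 = 4056.1
C^1.85 = 5389.0
D^4.87 = 1.2251e+09
p/m = 0.00037170 bar/m
p_total = 0.00037170 * 20.967 = 0.0077935 bar

0.0077935 bar


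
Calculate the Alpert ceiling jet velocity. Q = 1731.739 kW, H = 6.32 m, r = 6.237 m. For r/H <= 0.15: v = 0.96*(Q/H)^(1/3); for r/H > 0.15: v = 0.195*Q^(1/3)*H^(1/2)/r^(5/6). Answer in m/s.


r/H = 6.237 / 6.32 = 0.98687
r/H > 0.15, so v = 0.195*Q^(1/3)*H^(1/2)/r^(5/6)
Q^(1/3) = 12.009
H^(1/2) = 2.5140
r^(5/6) = 4.5971
v = 0.195 * 12.009 * 2.5140 / 4.5971 = 1.2806 m/s

1.2806 m/s


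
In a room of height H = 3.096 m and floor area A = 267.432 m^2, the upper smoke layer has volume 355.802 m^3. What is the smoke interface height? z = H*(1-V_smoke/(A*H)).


V/(A*H) = 0.42973
1 - 0.42973 = 0.57027
z = 3.096 * 0.57027 = 1.7656 m

1.7656 m


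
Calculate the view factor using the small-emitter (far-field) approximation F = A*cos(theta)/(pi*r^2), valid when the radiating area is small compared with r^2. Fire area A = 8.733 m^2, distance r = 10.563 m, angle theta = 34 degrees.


cos(34 deg) = 0.82904
pi*r^2 = 350.53
F = 8.733 * 0.82904 / 350.53 = 0.020654

0.020654


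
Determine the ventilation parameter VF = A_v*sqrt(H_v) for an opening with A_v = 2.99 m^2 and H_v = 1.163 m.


sqrt(H_v) = 1.0784
VF = 2.99 * 1.0784 = 3.2245 m^(5/2)

3.2245 m^(5/2)


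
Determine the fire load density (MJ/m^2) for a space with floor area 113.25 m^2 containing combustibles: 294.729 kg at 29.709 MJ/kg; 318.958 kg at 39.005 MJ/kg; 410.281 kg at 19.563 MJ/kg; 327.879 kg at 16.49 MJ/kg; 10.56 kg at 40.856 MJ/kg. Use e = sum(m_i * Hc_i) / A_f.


Total energy = 294.729*29.709 + 318.958*39.005 + 410.281*19.563 + 327.879*16.49 + 10.56*40.856
= 8756.104 + 12440.96 + 8026.327 + 5406.725 + 431.4394
= 35061.55 MJ
e = 35061.55 / 113.25 = 309.59 MJ/m^2

309.59 MJ/m^2


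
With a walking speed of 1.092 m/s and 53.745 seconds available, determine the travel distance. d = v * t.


d = 1.092 * 53.745 = 58.690 m

58.690 m


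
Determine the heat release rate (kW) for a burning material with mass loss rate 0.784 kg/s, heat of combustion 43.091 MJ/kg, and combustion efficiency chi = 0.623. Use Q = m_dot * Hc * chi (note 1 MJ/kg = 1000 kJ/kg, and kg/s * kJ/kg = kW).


Hc = 43.091 MJ/kg = 43.091 * 1000 kJ/kg = 43091 kJ/kg
Q = 0.784 kg/s * 43091 kJ/kg * 0.623 = 21047 kW

21047 kW


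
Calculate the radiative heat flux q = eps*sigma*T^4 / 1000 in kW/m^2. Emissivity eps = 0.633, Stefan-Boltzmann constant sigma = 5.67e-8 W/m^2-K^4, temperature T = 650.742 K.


T^4 = 1.7932e+11
q = 0.633 * 5.67e-8 * 1.7932e+11 / 1000 = 6.4361 kW/m^2

6.4361 kW/m^2


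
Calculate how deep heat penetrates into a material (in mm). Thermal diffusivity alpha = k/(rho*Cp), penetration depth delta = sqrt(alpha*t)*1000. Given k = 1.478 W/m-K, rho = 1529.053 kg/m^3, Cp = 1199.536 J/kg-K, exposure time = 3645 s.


alpha = 1.478 / (1529.053 * 1199.536) = 8.0582e-07 m^2/s
alpha * t = 0.0029372
delta = sqrt(0.0029372) * 1000 = 54.196 mm

54.196 mm


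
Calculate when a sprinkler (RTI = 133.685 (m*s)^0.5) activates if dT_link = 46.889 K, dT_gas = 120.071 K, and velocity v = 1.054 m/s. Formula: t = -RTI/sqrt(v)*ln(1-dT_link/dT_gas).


dT_link/dT_gas = 0.39051
ln(1 - 0.39051) = -0.49513
t = -133.685 / sqrt(1.054) * -0.49513 = 64.474 s

64.474 s


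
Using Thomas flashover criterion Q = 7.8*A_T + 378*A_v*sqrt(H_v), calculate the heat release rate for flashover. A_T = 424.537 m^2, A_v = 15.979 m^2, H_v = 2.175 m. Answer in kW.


7.8*A_T = 3311.4
sqrt(H_v) = 1.4748
378*A_v*sqrt(H_v) = 8907.8
Q = 3311.4 + 8907.8 = 12219 kW

12219 kW


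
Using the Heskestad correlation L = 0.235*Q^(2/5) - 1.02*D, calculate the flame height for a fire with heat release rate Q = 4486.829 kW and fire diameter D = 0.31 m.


Q^(2/5) = 28.892
0.235 * Q^(2/5) = 6.7896
1.02 * D = 0.31620
L = 6.4734 m

6.4734 m


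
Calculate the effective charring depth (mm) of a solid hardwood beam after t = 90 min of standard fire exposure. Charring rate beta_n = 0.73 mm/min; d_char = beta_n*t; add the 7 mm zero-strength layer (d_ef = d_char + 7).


d_char = 0.73 * 90 = 65.7 mm
d_ef = 65.7 + 1.0*7 = 72.7 mm

72.7 mm


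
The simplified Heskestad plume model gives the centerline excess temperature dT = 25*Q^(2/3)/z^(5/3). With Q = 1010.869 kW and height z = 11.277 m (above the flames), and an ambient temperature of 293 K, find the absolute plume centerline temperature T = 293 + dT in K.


Q^(2/3) = 100.72
z^(5/3) = 56.710
dT = 25 * 100.72 / 56.710 = 44.403 K
T = 293 + 44.403 = 337.40 K

337.40 K


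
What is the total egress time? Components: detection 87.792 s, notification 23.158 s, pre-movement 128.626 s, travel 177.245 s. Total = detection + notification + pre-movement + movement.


Total = 87.792 + 23.158 + 128.626 + 177.245 = 416.821 s

416.821 s


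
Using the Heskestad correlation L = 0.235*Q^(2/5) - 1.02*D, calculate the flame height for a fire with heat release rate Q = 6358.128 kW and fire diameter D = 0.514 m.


Q^(2/5) = 33.215
0.235 * Q^(2/5) = 7.8055
1.02 * D = 0.52428
L = 7.2812 m

7.2812 m


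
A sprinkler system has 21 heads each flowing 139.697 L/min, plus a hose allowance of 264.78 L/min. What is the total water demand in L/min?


Sprinkler demand = 21 * 139.697 = 2933.637 L/min
Total = 2933.637 + 264.78 = 3198.417 L/min

3198.417 L/min


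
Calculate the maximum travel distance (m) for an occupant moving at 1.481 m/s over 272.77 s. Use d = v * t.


d = 1.481 * 272.77 = 403.97 m

403.97 m


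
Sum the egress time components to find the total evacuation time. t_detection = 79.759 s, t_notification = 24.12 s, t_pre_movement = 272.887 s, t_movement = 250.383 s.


Total = 79.759 + 24.12 + 272.887 + 250.383 = 627.149 s

627.149 s


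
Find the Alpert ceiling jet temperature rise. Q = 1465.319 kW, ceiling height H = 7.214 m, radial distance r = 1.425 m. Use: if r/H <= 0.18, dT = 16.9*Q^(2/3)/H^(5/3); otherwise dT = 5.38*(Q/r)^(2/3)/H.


r/H = 1.425 / 7.214 = 0.19753
r/H > 0.18, so dT = 5.38*(Q/r)^(2/3)/H
Q/r = 1028.3
(Q/r)^(2/3) = 101.88
dT = 5.38 * 101.88 / 7.214 = 75.977 K

75.977 K


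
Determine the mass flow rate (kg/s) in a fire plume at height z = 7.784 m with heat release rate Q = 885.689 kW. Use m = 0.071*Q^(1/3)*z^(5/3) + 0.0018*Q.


Q^(1/3) = 9.6034
z^(5/3) = 30.573
First term = 0.071 * 9.6034 * 30.573 = 20.846
Second term = 0.0018 * 885.689 = 1.5942
m = 22.440 kg/s

22.440 kg/s


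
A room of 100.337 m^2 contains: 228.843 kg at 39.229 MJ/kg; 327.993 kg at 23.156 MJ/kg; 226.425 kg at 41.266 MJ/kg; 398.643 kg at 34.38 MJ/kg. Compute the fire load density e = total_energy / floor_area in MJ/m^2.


Total energy = 228.843*39.229 + 327.993*23.156 + 226.425*41.266 + 398.643*34.38
= 8977.282 + 7595.006 + 9343.654 + 13705.35
= 39621.29 MJ
e = 39621.29 / 100.337 = 394.88 MJ/m^2

394.88 MJ/m^2


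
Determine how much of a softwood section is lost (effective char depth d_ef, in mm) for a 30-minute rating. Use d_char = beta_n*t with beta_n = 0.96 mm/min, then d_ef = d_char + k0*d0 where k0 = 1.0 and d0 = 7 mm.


d_char = 0.96 * 30 = 28.8 mm
d_ef = 28.8 + 1.0*7 = 35.8 mm

35.8 mm


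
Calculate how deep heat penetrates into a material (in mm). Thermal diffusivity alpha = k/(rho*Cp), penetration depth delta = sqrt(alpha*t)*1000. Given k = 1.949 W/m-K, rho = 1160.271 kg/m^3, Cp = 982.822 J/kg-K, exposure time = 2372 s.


alpha = 1.949 / (1160.271 * 982.822) = 1.7091e-06 m^2/s
alpha * t = 0.0040541
delta = sqrt(0.0040541) * 1000 = 63.672 mm

63.672 mm


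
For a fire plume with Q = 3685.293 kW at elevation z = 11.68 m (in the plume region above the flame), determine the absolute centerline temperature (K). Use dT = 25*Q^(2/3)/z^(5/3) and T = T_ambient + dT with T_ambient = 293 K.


Q^(2/3) = 238.59
z^(5/3) = 60.127
dT = 25 * 238.59 / 60.127 = 99.201 K
T = 293 + 99.201 = 392.20 K

392.20 K


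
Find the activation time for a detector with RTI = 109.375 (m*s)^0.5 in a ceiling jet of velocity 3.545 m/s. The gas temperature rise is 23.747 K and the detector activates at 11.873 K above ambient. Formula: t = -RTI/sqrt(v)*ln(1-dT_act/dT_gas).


dT_act/dT_gas = 0.49998
ln(1 - 0.49998) = -0.69311
t = -109.375 / sqrt(3.545) * -0.69311 = 40.263 s

40.263 s


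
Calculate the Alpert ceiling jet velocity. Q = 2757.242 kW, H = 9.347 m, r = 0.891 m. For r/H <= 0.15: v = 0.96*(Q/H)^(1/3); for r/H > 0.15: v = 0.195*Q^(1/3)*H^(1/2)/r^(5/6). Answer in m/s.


r/H = 0.891 / 9.347 = 0.095325
r/H <= 0.15, so v = 0.96*(Q/H)^(1/3)
Q/H = 294.99
(Q/H)^(1/3) = 6.6568
v = 0.96 * 6.6568 = 6.3906 m/s

6.3906 m/s


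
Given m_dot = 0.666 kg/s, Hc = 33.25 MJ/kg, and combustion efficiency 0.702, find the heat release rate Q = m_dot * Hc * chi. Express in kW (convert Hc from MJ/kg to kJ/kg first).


Hc = 33.25 MJ/kg = 33.25 * 1000 kJ/kg = 33250 kJ/kg
Q = 0.666 kg/s * 33250 kJ/kg * 0.702 = 15545.439 kW

15545.439 kW


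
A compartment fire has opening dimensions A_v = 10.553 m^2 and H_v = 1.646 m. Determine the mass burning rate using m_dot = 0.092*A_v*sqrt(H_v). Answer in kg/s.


sqrt(H_v) = 1.2830
m_dot = 0.092 * 10.553 * 1.2830 = 1.2456 kg/s

1.2456 kg/s


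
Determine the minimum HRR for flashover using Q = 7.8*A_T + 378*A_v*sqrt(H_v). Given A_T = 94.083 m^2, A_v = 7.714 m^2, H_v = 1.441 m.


7.8*A_T = 733.85
sqrt(H_v) = 1.2004
378*A_v*sqrt(H_v) = 3500.3
Q = 733.85 + 3500.3 = 4234.1 kW

4234.1 kW


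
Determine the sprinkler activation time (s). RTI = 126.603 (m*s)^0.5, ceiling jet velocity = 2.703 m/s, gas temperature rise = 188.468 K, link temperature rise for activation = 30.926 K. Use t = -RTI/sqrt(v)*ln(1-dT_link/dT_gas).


dT_link/dT_gas = 0.16409
ln(1 - 0.16409) = -0.17924
t = -126.603 / sqrt(2.703) * -0.17924 = 13.802 s

13.802 s


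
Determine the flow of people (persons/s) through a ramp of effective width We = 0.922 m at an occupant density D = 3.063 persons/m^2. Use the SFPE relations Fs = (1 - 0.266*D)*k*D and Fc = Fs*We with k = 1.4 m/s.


1 - 0.266*D = 1 - 0.266*3.063 = 0.18524
Fs = 0.18524 * 1.4 * 3.063 = 0.79435 persons/(s*m)
Fc = 0.79435 * 0.922 = 0.73240 persons/s

0.73240 persons/s


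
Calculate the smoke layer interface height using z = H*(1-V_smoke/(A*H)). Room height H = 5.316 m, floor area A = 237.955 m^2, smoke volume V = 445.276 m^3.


V/(A*H) = 0.35201
1 - 0.35201 = 0.64799
z = 5.316 * 0.64799 = 3.4447 m

3.4447 m


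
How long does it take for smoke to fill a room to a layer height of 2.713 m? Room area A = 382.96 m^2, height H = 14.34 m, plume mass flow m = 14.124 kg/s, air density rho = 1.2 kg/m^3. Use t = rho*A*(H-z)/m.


H - z = 11.627 m
t = 1.2 * 382.96 * 11.627 / 14.124 = 378.31 s

378.31 s


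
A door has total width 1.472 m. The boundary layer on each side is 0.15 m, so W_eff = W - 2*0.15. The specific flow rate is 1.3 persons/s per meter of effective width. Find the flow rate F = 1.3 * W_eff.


W_eff = 1.472 - 0.30 = 1.172 m
F = 1.3 * 1.172 = 1.5236 persons/s

1.5236 persons/s


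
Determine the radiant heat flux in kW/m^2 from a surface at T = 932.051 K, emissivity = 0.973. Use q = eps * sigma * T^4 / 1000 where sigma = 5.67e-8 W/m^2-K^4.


T^4 = 7.5467e+11
q = 0.973 * 5.67e-8 * 7.5467e+11 / 1000 = 41.635 kW/m^2

41.635 kW/m^2


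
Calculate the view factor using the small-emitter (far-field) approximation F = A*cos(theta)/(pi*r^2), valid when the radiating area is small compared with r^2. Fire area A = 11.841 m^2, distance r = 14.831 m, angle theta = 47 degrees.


cos(47 deg) = 0.68200
pi*r^2 = 691.02
F = 11.841 * 0.68200 / 691.02 = 0.011686

0.011686


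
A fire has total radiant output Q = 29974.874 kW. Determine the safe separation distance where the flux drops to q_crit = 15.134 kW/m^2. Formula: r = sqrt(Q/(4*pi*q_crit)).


4*pi*q_crit = 190.18
Q/(4*pi*q_crit) = 157.61
r = sqrt(157.61) = 12.554 m

12.554 m


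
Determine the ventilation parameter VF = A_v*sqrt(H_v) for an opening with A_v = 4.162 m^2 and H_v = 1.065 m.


sqrt(H_v) = 1.0320
VF = 4.162 * 1.0320 = 4.2951 m^(5/2)

4.2951 m^(5/2)


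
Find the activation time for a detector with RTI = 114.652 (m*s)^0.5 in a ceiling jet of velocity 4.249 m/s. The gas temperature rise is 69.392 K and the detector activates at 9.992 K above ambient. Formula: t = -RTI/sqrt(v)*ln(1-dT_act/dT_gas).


dT_act/dT_gas = 0.14399
ln(1 - 0.14399) = -0.15548
t = -114.652 / sqrt(4.249) * -0.15548 = 8.6478 s

8.6478 s


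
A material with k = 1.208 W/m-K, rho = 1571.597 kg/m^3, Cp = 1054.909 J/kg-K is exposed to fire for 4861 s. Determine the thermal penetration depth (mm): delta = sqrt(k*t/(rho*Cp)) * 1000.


alpha = 1.208 / (1571.597 * 1054.909) = 7.2864e-07 m^2/s
alpha * t = 0.0035419
delta = sqrt(0.0035419) * 1000 = 59.514 mm

59.514 mm


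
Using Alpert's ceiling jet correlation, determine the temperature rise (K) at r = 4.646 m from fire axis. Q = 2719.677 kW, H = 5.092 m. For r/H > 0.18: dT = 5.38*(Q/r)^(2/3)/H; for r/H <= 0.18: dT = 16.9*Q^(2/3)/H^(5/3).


r/H = 4.646 / 5.092 = 0.91241
r/H > 0.18, so dT = 5.38*(Q/r)^(2/3)/H
Q/r = 585.38
(Q/r)^(2/3) = 69.978
dT = 5.38 * 69.978 / 5.092 = 73.935 K

73.935 K


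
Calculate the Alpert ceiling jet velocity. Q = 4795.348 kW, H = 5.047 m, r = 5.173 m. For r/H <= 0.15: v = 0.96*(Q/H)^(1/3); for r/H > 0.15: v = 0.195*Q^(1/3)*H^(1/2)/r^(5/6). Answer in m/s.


r/H = 5.173 / 5.047 = 1.0250
r/H > 0.15, so v = 0.195*Q^(1/3)*H^(1/2)/r^(5/6)
Q^(1/3) = 16.863
H^(1/2) = 2.2466
r^(5/6) = 3.9336
v = 0.195 * 16.863 * 2.2466 / 3.9336 = 1.8780 m/s

1.8780 m/s


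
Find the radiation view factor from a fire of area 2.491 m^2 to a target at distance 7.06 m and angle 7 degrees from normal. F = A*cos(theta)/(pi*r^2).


cos(7 deg) = 0.99255
pi*r^2 = 156.59
F = 2.491 * 0.99255 / 156.59 = 0.015789

0.015789


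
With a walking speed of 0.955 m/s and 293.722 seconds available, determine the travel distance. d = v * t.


d = 0.955 * 293.722 = 280.50 m

280.50 m


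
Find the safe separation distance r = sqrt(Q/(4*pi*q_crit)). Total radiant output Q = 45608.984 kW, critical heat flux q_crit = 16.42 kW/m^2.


4*pi*q_crit = 206.34
Q/(4*pi*q_crit) = 221.04
r = sqrt(221.04) = 14.867 m

14.867 m


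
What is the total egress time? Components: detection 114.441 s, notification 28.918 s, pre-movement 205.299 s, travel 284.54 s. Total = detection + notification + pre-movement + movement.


Total = 114.441 + 28.918 + 205.299 + 284.54 = 633.198 s

633.198 s


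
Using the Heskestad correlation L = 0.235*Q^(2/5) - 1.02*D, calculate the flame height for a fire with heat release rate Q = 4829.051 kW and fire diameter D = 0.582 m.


Q^(2/5) = 29.754
0.235 * Q^(2/5) = 6.9922
1.02 * D = 0.59364
L = 6.3985 m

6.3985 m


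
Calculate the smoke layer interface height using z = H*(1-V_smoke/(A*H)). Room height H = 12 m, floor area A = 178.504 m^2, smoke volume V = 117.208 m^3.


V/(A*H) = 0.054718
1 - 0.054718 = 0.94528
z = 12 * 0.94528 = 11.343 m

11.343 m


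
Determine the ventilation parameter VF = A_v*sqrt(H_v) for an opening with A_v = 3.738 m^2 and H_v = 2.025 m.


sqrt(H_v) = 1.4230
VF = 3.738 * 1.4230 = 5.3193 m^(5/2)

5.3193 m^(5/2)


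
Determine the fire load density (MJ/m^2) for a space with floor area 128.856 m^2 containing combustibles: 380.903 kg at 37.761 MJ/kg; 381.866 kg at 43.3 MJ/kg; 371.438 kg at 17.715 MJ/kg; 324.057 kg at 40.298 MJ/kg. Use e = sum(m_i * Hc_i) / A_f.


Total energy = 380.903*37.761 + 381.866*43.3 + 371.438*17.715 + 324.057*40.298
= 14383.28 + 16534.80 + 6580.024 + 13058.85
= 50556.95 MJ
e = 50556.95 / 128.856 = 392.35 MJ/m^2

392.35 MJ/m^2


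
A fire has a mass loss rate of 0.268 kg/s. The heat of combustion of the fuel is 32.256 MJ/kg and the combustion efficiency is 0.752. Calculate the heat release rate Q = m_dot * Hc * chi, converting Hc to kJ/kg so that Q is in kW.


Hc = 32.256 MJ/kg = 32.256 * 1000 kJ/kg = 32256 kJ/kg
Q = 0.268 kg/s * 32256 kJ/kg * 0.752 = 6500.7 kW

6500.7 kW


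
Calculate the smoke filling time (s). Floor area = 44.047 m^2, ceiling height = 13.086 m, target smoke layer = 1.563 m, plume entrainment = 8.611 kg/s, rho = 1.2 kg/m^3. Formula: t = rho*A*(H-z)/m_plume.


H - z = 11.523 m
t = 1.2 * 44.047 * 11.523 / 8.611 = 70.731 s

70.731 s


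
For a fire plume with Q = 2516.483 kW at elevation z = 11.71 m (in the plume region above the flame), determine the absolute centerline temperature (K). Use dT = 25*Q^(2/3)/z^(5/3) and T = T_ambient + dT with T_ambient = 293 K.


Q^(2/3) = 185.01
z^(5/3) = 60.385
dT = 25 * 185.01 / 60.385 = 76.596 K
T = 293 + 76.596 = 369.60 K

369.60 K


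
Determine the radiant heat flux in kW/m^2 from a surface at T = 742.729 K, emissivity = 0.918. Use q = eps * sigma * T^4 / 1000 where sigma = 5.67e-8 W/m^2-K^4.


T^4 = 3.0431e+11
q = 0.918 * 5.67e-8 * 3.0431e+11 / 1000 = 15.840 kW/m^2

15.840 kW/m^2


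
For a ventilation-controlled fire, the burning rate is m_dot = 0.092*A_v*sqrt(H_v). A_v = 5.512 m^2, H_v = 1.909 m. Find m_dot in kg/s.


sqrt(H_v) = 1.3817
m_dot = 0.092 * 5.512 * 1.3817 = 0.70065 kg/s

0.70065 kg/s


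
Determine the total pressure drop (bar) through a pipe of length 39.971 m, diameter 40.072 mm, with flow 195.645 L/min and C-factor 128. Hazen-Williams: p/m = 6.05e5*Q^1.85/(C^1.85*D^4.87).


Q^1.85 = 17347
C^1.85 = 7913.0
D^4.87 = 6.3949e+07
p/m = 0.020740 bar/m
p_total = 0.020740 * 39.971 = 0.82898 bar

0.82898 bar


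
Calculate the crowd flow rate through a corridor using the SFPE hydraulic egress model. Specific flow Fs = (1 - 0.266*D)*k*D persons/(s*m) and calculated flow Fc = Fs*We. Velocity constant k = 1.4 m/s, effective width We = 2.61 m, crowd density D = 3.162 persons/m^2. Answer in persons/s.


1 - 0.266*D = 1 - 0.266*3.162 = 0.15891
Fs = 0.15891 * 1.4 * 3.162 = 0.70345 persons/(s*m)
Fc = 0.70345 * 2.61 = 1.8360 persons/s

1.8360 persons/s


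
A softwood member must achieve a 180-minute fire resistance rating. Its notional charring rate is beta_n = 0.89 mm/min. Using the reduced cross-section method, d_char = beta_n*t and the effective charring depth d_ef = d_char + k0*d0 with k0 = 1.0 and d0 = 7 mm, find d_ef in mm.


d_char = 0.89 * 180 = 160.2 mm
d_ef = 160.2 + 1.0*7 = 167.2 mm

167.2 mm


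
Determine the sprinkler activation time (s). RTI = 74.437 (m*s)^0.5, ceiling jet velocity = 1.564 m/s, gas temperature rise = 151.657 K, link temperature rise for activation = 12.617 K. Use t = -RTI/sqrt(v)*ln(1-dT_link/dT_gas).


dT_link/dT_gas = 0.083194
ln(1 - 0.083194) = -0.086860
t = -74.437 / sqrt(1.564) * -0.086860 = 5.1700 s

5.1700 s


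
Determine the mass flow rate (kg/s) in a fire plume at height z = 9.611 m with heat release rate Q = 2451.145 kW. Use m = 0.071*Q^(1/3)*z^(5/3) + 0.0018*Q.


Q^(1/3) = 13.483
z^(5/3) = 43.446
First term = 0.071 * 13.483 * 43.446 = 41.591
Second term = 0.0018 * 2451.145 = 4.4121
m = 46.003 kg/s

46.003 kg/s
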